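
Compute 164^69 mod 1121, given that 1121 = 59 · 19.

Mod 59: 164 ≡ 46; by Fermat, exponent reduces to 69 mod 58 = 11; 46^11 ≡ 4 (mod 59).
Mod 19: 164 ≡ 12; by Fermat, exponent reduces to 69 mod 18 = 15; 12^15 ≡ 18 (mod 19).
Combine by CRT: x ≡ 4 (mod 59), x ≡ 18 (mod 19) ⇒ x ≡ 417 (mod 1121).

417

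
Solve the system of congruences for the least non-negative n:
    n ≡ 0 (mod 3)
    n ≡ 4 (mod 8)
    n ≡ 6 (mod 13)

84

The moduli are pairwise coprime; M = 3·8·13 = 312.
M/3 = 104; 104 ≡ 2 (mod 3); 2·2 ≡ 1, so inverse 2.
M/8 = 39; 39 ≡ 7 (mod 8); 7·7 ≡ 1, so inverse 7.
M/13 = 24; 24 ≡ 11 (mod 13); 11·6 ≡ 1, so inverse 6.
n ≡ 0·104·2 + 4·39·7 + 6·24·6 = 1956.
1956 mod 312 = 84.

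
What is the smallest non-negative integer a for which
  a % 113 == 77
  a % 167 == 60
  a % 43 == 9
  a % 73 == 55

32751432

The moduli are pairwise coprime; N = 113·167·43·73 = 59236069.
N/113 = 524213; 524213 ≡ 6 (mod 113); 6·19 ≡ 1, so inverse 19.
N/167 = 354707; 354707 ≡ 166 (mod 167); 166·166 ≡ 1, so inverse 166.
N/43 = 1377583; 1377583 ≡ 35 (mod 43); 35·16 ≡ 1, so inverse 16.
N/73 = 811453; 811453 ≡ 58 (mod 73); 58·34 ≡ 1, so inverse 34.
a ≡ 77·524213·19 + 60·354707·166 + 9·1377583·16 + 55·811453·34 = 6015594401.
6015594401 mod 59236069 = 32751432.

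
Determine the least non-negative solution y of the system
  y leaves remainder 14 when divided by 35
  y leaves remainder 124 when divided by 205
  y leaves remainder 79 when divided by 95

18984

gcd(35, 205) = 5 and 5 | (124 − 14), so the pair is consistent; merging gives y ≡ 329 (mod 1435), where 1435 = lcm(35, 205).
gcd(1435, 95) = 5 and 5 | (79 − 329), so the pair is consistent; merging gives y ≡ 18984 (mod 27265), where 27265 = lcm(1435, 95).
The solution is unique modulo lcm(35, 205, 95) = 27265.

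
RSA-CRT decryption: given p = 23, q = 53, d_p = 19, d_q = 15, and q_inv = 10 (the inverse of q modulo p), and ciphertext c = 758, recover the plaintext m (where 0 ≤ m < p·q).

m₁ = c^(d_p) mod p: c ≡ 22 (mod 23), and 22^19 mod 23 = 22.
m₂ = c^(d_q) mod q: c ≡ 16 (mod 53), and 16^15 mod 53 = 44.
h = q_inv·(m₁ − m₂) mod p = 10·(22 − 44) mod 23 = 10.
m = m₂ + h·q = 44 + 10·53 = 574.

574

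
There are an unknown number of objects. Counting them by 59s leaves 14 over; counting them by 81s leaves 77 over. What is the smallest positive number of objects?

2669

From N ≡ 14 (mod 59) write N = 14 + 59t. Substituting into N ≡ 77 (mod 81) gives 59t ≡ 63 (mod 81), and since 59⁻¹ ≡ 11 (mod 81), t ≡ 45. Hence N ≡ 14 + 59·45 = 2669 (mod 4779).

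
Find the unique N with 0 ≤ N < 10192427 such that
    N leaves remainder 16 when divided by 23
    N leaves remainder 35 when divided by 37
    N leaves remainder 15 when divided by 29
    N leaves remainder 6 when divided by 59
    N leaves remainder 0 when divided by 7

3119690

The moduli are pairwise coprime; M = 23·37·29·59·7 = 10192427.
M/23 = 443149; 443149 ≡ 8 (mod 23); 8·3 ≡ 1, so inverse 3.
M/37 = 275471; 275471 ≡ 6 (mod 37); 6·31 ≡ 1, so inverse 31.
M/29 = 351463; 351463 ≡ 12 (mod 29); 12·17 ≡ 1, so inverse 17.
M/59 = 172753; 172753 ≡ 1 (mod 59), inverse 1.
M/7 = 1456061; 1456061 ≡ 5 (mod 7); 5·3 ≡ 1, so inverse 3.
N ≡ 16·443149·3 + 35·275471·31 + 15·351463·17 + 6·172753·1 + 0·1456061·3 = 410816770.
410816770 mod 10192427 = 3119690.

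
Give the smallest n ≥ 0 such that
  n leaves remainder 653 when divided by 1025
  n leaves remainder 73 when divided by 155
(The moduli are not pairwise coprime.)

21153

gcd(1025, 155) = 5 and 5 | (73 − 653), so the pair is consistent; merging gives n ≡ 21153 (mod 31775), where 31775 = lcm(1025, 155).
The solution is unique modulo lcm(1025, 155) = 31775.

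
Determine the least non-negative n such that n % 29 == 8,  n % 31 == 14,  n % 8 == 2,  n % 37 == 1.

Combine the congruences pairwise.
From n ≡ 8 (mod 29) write n = 8 + 29t. Substituting into n ≡ 14 (mod 31) gives 29t ≡ 6 (mod 31), and since 29⁻¹ ≡ 15 (mod 31), t ≡ 28. Hence n ≡ 8 + 29·28 = 820 (mod 899).
From n ≡ 820 (mod 899) write n = 820 + 899t. Substituting into n ≡ 2 (mod 8) gives 899t ≡ 6 (mod 8), and since 3⁻¹ ≡ 3 (mod 8), t ≡ 2. Hence n ≡ 820 + 899·2 = 2618 (mod 7192).
From n ≡ 2618 (mod 7192) write n = 2618 + 7192t. Substituting into n ≡ 1 (mod 37) gives 7192t ≡ 10 (mod 37), and since 14⁻¹ ≡ 8 (mod 37), t ≡ 6. Hence n ≡ 2618 + 7192·6 = 45770 (mod 266104).

45770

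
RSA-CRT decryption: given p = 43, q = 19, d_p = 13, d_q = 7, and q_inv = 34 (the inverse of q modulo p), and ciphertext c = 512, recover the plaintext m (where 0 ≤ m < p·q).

75

m₁ = c^(d_p) mod p: c ≡ 39 (mod 43), and 39^13 mod 43 = 32.
m₂ = c^(d_q) mod q: c ≡ 18 (mod 19), and 18^7 mod 19 = 18.
h = q_inv·(m₁ − m₂) mod p = 34·(32 − 18) mod 43 = 3.
m = m₂ + h·q = 18 + 3·19 = 75.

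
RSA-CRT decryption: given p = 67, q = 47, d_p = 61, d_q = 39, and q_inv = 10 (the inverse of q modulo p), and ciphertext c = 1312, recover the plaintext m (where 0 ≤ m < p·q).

m₁ = c^(d_p) mod p: c ≡ 39 (mod 67), and 39^61 mod 67 = 6.
m₂ = c^(d_q) mod q: c ≡ 43 (mod 47), and 43^39 mod 47 = 5.
h = q_inv·(m₁ − m₂) mod p = 10·(6 − 5) mod 67 = 10.
m = m₂ + h·q = 5 + 10·47 = 475.

475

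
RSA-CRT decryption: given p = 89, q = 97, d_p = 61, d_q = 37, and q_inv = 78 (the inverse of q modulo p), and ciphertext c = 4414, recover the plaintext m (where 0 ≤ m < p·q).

m₁ = c^(d_p) mod p: c ≡ 53 (mod 89), and 53^61 mod 89 = 17.
m₂ = c^(d_q) mod q: c ≡ 49 (mod 97), and 49^37 mod 97 = 11.
h = q_inv·(m₁ − m₂) mod p = 78·(17 − 11) mod 89 = 23.
m = m₂ + h·q = 11 + 23·97 = 2242.

2242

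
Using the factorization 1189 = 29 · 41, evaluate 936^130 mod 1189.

747

Mod 29: 936 ≡ 8; by Fermat, exponent reduces to 130 mod 28 = 18; 8^18 ≡ 22 (mod 29).
Mod 41: 936 ≡ 34; by Fermat, exponent reduces to 130 mod 40 = 10; 34^10 ≡ 9 (mod 41).
Combine by CRT: x ≡ 22 (mod 29), x ≡ 9 (mod 41) ⇒ x ≡ 747 (mod 1189).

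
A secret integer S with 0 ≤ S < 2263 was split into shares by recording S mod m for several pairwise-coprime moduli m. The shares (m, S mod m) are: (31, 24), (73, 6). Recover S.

From S ≡ 24 (mod 31) write S = 24 + 31t. Substituting into S ≡ 6 (mod 73) gives 31t ≡ 55 (mod 73), and since 31⁻¹ ≡ 33 (mod 73), t ≡ 63. Hence S ≡ 24 + 31·63 = 1977 (mod 2263).

1977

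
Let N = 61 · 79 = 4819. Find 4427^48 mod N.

3938

Mod 61: 4427 ≡ 35; 35^48 ≡ 34 (mod 61).
Mod 79: 4427 ≡ 3; 3^48 ≡ 67 (mod 79).
Combine by CRT: x ≡ 34 (mod 61), x ≡ 67 (mod 79) ⇒ x ≡ 3938 (mod 4819).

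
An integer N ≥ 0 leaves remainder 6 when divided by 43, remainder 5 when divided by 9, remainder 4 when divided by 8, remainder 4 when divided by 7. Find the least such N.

8348

The moduli are pairwise coprime; M = 43·9·8·7 = 21672.
M/43 = 504; 504 ≡ 31 (mod 43); 31·25 ≡ 1, so inverse 25.
M/9 = 2408; 2408 ≡ 5 (mod 9); 5·2 ≡ 1, so inverse 2.
M/8 = 2709; 2709 ≡ 5 (mod 8); 5·5 ≡ 1, so inverse 5.
M/7 = 3096; 3096 ≡ 2 (mod 7); 2·4 ≡ 1, so inverse 4.
N ≡ 6·504·25 + 5·2408·2 + 4·2709·5 + 4·3096·4 = 203396.
203396 mod 21672 = 8348.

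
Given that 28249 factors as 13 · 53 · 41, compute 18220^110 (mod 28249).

Mod 13: 18220 ≡ 7; by Fermat, exponent reduces to 110 mod 12 = 2; 7^2 ≡ 10 (mod 13).
Mod 53: 18220 ≡ 41; by Fermat, exponent reduces to 110 mod 52 = 6; 41^6 ≡ 17 (mod 53).
Mod 41: 18220 ≡ 16; by Fermat, exponent reduces to 110 mod 40 = 30; 16^30 ≡ 1 (mod 41).
Combine by CRT: x ≡ 10 (mod 13), x ≡ 17 (mod 53), x ≡ 1 (mod 41) ⇒ x ≡ 7914 (mod 28249).

7914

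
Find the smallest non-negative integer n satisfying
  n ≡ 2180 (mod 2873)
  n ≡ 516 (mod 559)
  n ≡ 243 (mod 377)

gcd(2873, 559) = 13 and 13 | (516 − 2180), so the pair is consistent; merging gives n ≡ 105608 (mod 123539), where 123539 = lcm(2873, 559).
gcd(123539, 377) = 13 and 13 | (243 − 105608), so the pair is consistent; merging gives n ≡ 1093920 (mod 3582631), where 3582631 = lcm(123539, 377).
The solution is unique modulo lcm(2873, 559, 377) = 3582631.

1093920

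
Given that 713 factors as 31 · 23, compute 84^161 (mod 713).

Mod 31: 84 ≡ 22; by Fermat, exponent reduces to 161 mod 30 = 11; 22^11 ≡ 17 (mod 31).
Mod 23: 84 ≡ 15; by Fermat, exponent reduces to 161 mod 22 = 7; 15^7 ≡ 11 (mod 23).
Combine by CRT: x ≡ 17 (mod 31), x ≡ 11 (mod 23) ⇒ x ≡ 172 (mod 713).

172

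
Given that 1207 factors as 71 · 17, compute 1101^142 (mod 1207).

Mod 71: 1101 ≡ 36; by Fermat, exponent reduces to 142 mod 70 = 2; 36^2 ≡ 18 (mod 71).
Mod 17: 1101 ≡ 13; by Fermat, exponent reduces to 142 mod 16 = 14; 13^14 ≡ 16 (mod 17).
Combine by CRT: x ≡ 18 (mod 71), x ≡ 16 (mod 17) ⇒ x ≡ 373 (mod 1207).

373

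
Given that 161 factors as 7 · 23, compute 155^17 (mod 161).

Mod 7: 155 ≡ 1; by Fermat, exponent reduces to 17 mod 6 = 5; 1^5 ≡ 1 (mod 7).
Mod 23: 155 ≡ 17; 17^17 ≡ 11 (mod 23).
Combine by CRT: x ≡ 1 (mod 7), x ≡ 11 (mod 23) ⇒ x ≡ 57 (mod 161).

57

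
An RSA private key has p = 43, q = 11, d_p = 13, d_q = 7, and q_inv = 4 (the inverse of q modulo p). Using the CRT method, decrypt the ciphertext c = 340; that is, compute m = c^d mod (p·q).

32

m₁ = c^(d_p) mod p: c ≡ 39 (mod 43), and 39^13 mod 43 = 32.
m₂ = c^(d_q) mod q: c ≡ 10 (mod 11), and 10^7 mod 11 = 10.
h = q_inv·(m₁ − m₂) mod p = 4·(32 − 10) mod 43 = 2.
m = m₂ + h·q = 10 + 2·11 = 32.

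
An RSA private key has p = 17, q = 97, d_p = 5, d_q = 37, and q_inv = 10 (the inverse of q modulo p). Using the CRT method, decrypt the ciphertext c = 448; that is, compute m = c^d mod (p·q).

1027

m₁ = c^(d_p) mod p: c ≡ 6 (mod 17), and 6^5 mod 17 = 7.
m₂ = c^(d_q) mod q: c ≡ 60 (mod 97), and 60^37 mod 97 = 57.
h = q_inv·(m₁ − m₂) mod p = 10·(7 − 57) mod 17 = 10.
m = m₂ + h·q = 57 + 10·97 = 1027.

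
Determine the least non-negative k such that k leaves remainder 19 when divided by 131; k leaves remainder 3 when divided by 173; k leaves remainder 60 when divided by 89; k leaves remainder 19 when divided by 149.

165247873

The moduli are pairwise coprime; N = 131·173·89·149 = 300534043.
N/131 = 2294153; 2294153 ≡ 81 (mod 131); 81·55 ≡ 1, so inverse 55.
N/173 = 1737191; 1737191 ≡ 98 (mod 173); 98·143 ≡ 1, so inverse 143.
N/89 = 3376787; 3376787 ≡ 38 (mod 89); 38·82 ≡ 1, so inverse 82.
N/149 = 2017007; 2017007 ≡ 143 (mod 149); 143·124 ≡ 1, so inverse 124.
k ≡ 19·2294153·55 + 3·1737191·143 + 60·3376787·82 + 19·2017007·124 = 24508505356.
24508505356 mod 300534043 = 165247873.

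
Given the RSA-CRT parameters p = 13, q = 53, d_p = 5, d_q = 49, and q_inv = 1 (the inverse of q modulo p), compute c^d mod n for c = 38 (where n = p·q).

m₁ = c^(d_p) mod p: c ≡ 12 (mod 13), and 12^5 mod 13 = 12.
m₂ = c^(d_q) mod q: c ≡ 38 (mod 53), and 38^49 mod 53 = 25.
h = q_inv·(m₁ − m₂) mod p = 1·(12 − 25) mod 13 = 0.
m = m₂ + h·q = 25 + 0·53 = 25.

25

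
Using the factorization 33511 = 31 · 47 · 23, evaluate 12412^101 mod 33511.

Mod 31: 12412 ≡ 12; by Fermat, exponent reduces to 101 mod 30 = 11; 12^11 ≡ 21 (mod 31).
Mod 47: 12412 ≡ 4; by Fermat, exponent reduces to 101 mod 46 = 9; 4^9 ≡ 25 (mod 47).
Mod 23: 12412 ≡ 15; by Fermat, exponent reduces to 101 mod 22 = 13; 15^13 ≡ 5 (mod 23).
Combine by CRT: x ≡ 21 (mod 31), x ≡ 25 (mod 47), x ≡ 5 (mod 23) ⇒ x ≡ 14219 (mod 33511).

14219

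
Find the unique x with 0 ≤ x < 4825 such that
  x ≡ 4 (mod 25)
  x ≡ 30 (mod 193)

3504

From x ≡ 4 (mod 25) write x = 4 + 25t. Substituting into x ≡ 30 (mod 193) gives 25t ≡ 26 (mod 193), and since 25⁻¹ ≡ 139 (mod 193), t ≡ 140. Hence x ≡ 4 + 25·140 = 3504 (mod 4825).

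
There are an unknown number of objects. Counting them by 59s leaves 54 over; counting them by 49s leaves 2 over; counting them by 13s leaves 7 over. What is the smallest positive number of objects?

The moduli are pairwise coprime; M = 59·49·13 = 37583.
M/59 = 637; 637 ≡ 47 (mod 59); 47·54 ≡ 1, so inverse 54.
M/49 = 767; 767 ≡ 32 (mod 49); 32·23 ≡ 1, so inverse 23.
M/13 = 2891; 2891 ≡ 5 (mod 13); 5·8 ≡ 1, so inverse 8.
N ≡ 54·637·54 + 2·767·23 + 7·2891·8 = 2054670.
2054670 mod 37583 = 25188.

25188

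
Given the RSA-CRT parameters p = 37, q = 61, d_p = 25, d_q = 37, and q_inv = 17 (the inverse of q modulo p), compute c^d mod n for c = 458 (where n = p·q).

m₁ = c^(d_p) mod p: c ≡ 14 (mod 37), and 14^25 mod 37 = 14.
m₂ = c^(d_q) mod q: c ≡ 31 (mod 61), and 31^37 mod 61 = 10.
h = q_inv·(m₁ − m₂) mod p = 17·(14 − 10) mod 37 = 31.
m = m₂ + h·q = 10 + 31·61 = 1901.

1901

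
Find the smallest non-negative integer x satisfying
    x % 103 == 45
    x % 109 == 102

From x ≡ 45 (mod 103) write x = 45 + 103t. Substituting into x ≡ 102 (mod 109) gives 103t ≡ 57 (mod 109), and since 103⁻¹ ≡ 18 (mod 109), t ≡ 45. Hence x ≡ 45 + 103·45 = 4680 (mod 11227).

4680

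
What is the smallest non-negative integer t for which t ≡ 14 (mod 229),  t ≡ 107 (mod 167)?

From t ≡ 14 (mod 229) write t = 14 + 229s. Substituting into t ≡ 107 (mod 167) gives 229s ≡ 93 (mod 167), and since 62⁻¹ ≡ 132 (mod 167), s ≡ 85. Hence t ≡ 14 + 229·85 = 19479 (mod 38243).

19479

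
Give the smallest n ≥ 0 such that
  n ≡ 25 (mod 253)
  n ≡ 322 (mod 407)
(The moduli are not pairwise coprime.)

1543

gcd(253, 407) = 11 and 11 | (322 − 25), so the pair is consistent; merging gives n ≡ 1543 (mod 9361), where 9361 = lcm(253, 407).
The solution is unique modulo lcm(253, 407) = 9361.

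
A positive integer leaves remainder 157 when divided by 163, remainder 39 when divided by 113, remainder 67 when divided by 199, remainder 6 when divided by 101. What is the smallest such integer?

317575013

The moduli are pairwise coprime; N = 163·113·199·101 = 370203481.
N/163 = 2271187; 2271187 ≡ 108 (mod 163); 108·80 ≡ 1, so inverse 80.
N/113 = 3276137; 3276137 ≡ 41 (mod 113); 41·102 ≡ 1, so inverse 102.
N/199 = 1860319; 1860319 ≡ 67 (mod 199); 67·101 ≡ 1, so inverse 101.
N/101 = 3665381; 3665381 ≡ 91 (mod 101); 91·10 ≡ 1, so inverse 10.
t ≡ 157·2271187·80 + 39·3276137·102 + 67·1860319·101 + 6·3665381·10 = 54367283239.
54367283239 mod 370203481 = 317575013.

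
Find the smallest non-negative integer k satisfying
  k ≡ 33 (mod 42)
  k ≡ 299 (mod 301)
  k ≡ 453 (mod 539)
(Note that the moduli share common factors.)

gcd(42, 301) = 7 and 7 | (299 − 33), so the pair is consistent; merging gives k ≡ 1503 (mod 1806), where 1806 = lcm(42, 301).
gcd(1806, 539) = 7 and 7 | (453 − 1503), so the pair is consistent; merging gives k ≡ 6921 (mod 139062), where 139062 = lcm(1806, 539).
The solution is unique modulo lcm(42, 301, 539) = 139062.

6921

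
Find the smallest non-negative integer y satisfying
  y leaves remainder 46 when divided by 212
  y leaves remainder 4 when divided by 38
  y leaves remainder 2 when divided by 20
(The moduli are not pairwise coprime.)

Combine the congruences pairwise.
gcd(212, 38) = 2 and 2 | (4 − 46), so the pair is consistent; merging gives y ≡ 1106 (mod 4028), where 4028 = lcm(212, 38).
gcd(4028, 20) = 4 and 4 | (2 − 1106), so the pair is consistent; merging gives y ≡ 9162 (mod 20140), where 20140 = lcm(4028, 20).
The solution is unique modulo lcm(212, 38, 20) = 20140.

9162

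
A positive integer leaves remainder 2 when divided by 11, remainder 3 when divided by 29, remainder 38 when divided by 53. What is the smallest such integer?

409

The moduli are pairwise coprime; N = 11·29·53 = 16907.
N/11 = 1537; 1537 ≡ 8 (mod 11); 8·7 ≡ 1, so inverse 7.
N/29 = 583; 583 ≡ 3 (mod 29); 3·10 ≡ 1, so inverse 10.
N/53 = 319; 319 ≡ 1 (mod 53), inverse 1.
x ≡ 2·1537·7 + 3·583·10 + 38·319·1 = 51130.
51130 mod 16907 = 409.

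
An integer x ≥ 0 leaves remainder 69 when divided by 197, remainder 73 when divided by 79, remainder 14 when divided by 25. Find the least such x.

263064

Combine the congruences pairwise.
From x ≡ 69 (mod 197) write x = 69 + 197t. Substituting into x ≡ 73 (mod 79) gives 197t ≡ 4 (mod 79), and since 39⁻¹ ≡ 77 (mod 79), t ≡ 71. Hence x ≡ 69 + 197·71 = 14056 (mod 15563).
From x ≡ 14056 (mod 15563) write x = 14056 + 15563t. Substituting into x ≡ 14 (mod 25) gives 15563t ≡ 8 (mod 25), and since 13⁻¹ ≡ 2 (mod 25), t ≡ 16. Hence x ≡ 14056 + 15563·16 = 263064 (mod 389075).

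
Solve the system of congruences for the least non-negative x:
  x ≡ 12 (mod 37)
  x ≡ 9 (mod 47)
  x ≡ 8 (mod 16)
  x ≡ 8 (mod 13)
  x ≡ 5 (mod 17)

1240104

The moduli are pairwise coprime; N = 37·47·16·13·17 = 6149104.
N/37 = 166192; 166192 ≡ 25 (mod 37); 25·3 ≡ 1, so inverse 3.
N/47 = 130832; 130832 ≡ 31 (mod 47); 31·44 ≡ 1, so inverse 44.
N/16 = 384319; 384319 ≡ 15 (mod 16); 15·15 ≡ 1, so inverse 15.
N/13 = 473008; 473008 ≡ 3 (mod 13); 3·9 ≡ 1, so inverse 9.
N/17 = 361712; 361712 ≡ 3 (mod 17); 3·6 ≡ 1, so inverse 6.
x ≡ 12·166192·3 + 9·130832·44 + 8·384319·15 + 8·473008·9 + 5·361712·6 = 148818600.
148818600 mod 6149104 = 1240104.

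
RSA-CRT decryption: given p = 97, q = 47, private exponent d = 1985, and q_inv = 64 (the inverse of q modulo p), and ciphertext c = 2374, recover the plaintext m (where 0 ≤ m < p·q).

2180

d_p = d mod (p−1) = 1985 mod 96 = 65; d_q = d mod (q−1) = 7.
m₁ = c^(d_p) mod p: c ≡ 46 (mod 97), and 46^65 mod 97 = 46.
m₂ = c^(d_q) mod q: c ≡ 24 (mod 47), and 24^7 mod 47 = 18.
h = q_inv·(m₁ − m₂) mod p = 64·(46 − 18) mod 97 = 46.
m = m₂ + h·q = 18 + 46·47 = 2180.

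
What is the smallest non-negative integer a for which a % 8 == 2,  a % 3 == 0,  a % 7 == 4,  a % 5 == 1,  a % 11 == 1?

5226

Combine the congruences pairwise.
From a ≡ 2 (mod 8) write a = 2 + 8t. Substituting into a ≡ 0 (mod 3) gives 8t ≡ 1 (mod 3), and since 2⁻¹ ≡ 2 (mod 3), t ≡ 2. Hence a ≡ 2 + 8·2 = 18 (mod 24).
From a ≡ 18 (mod 24) write a = 18 + 24t. Substituting into a ≡ 4 (mod 7) gives 24t ≡ 0 (mod 7), and since 3⁻¹ ≡ 5 (mod 7), t ≡ 0. Hence a ≡ 18 + 24·0 = 18 (mod 168).
From a ≡ 18 (mod 168) write a = 18 + 168t. Substituting into a ≡ 1 (mod 5) gives 168t ≡ 3 (mod 5), and since 3⁻¹ ≡ 2 (mod 5), t ≡ 1. Hence a ≡ 18 + 168·1 = 186 (mod 840).
From a ≡ 186 (mod 840) write a = 186 + 840t. Substituting into a ≡ 1 (mod 11) gives 840t ≡ 2 (mod 11), and since 4⁻¹ ≡ 3 (mod 11), t ≡ 6. Hence a ≡ 186 + 840·6 = 5226 (mod 9240).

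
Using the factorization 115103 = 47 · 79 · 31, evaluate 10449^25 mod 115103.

53073

Mod 47: 10449 ≡ 15; 15^25 ≡ 10 (mod 47).
Mod 79: 10449 ≡ 21; 21^25 ≡ 64 (mod 79).
Mod 31: 10449 ≡ 2; 2^25 ≡ 1 (mod 31).
Combine by CRT: x ≡ 10 (mod 47), x ≡ 64 (mod 79), x ≡ 1 (mod 31) ⇒ x ≡ 53073 (mod 115103).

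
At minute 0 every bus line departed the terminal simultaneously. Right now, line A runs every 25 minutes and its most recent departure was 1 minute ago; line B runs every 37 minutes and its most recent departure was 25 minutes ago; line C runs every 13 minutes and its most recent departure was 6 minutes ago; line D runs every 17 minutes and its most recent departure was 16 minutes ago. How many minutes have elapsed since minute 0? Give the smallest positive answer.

The moduli are pairwise coprime; N = 25·37·13·17 = 204425.
N/25 = 8177; 8177 ≡ 2 (mod 25); 2·13 ≡ 1, so inverse 13.
N/37 = 5525; 5525 ≡ 12 (mod 37); 12·34 ≡ 1, so inverse 34.
N/13 = 15725; 15725 ≡ 8 (mod 13); 8·5 ≡ 1, so inverse 5.
N/17 = 12025; 12025 ≡ 6 (mod 17); 6·3 ≡ 1, so inverse 3.
t ≡ 1·8177·13 + 25·5525·34 + 6·15725·5 + 16·12025·3 = 5851501.
5851501 mod 204425 = 127601.

127601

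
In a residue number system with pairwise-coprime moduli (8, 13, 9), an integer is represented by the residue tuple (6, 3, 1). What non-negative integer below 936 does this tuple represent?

406

The moduli are pairwise coprime; N = 8·13·9 = 936.
N/8 = 117; 117 ≡ 5 (mod 8); 5·5 ≡ 1, so inverse 5.
N/13 = 72; 72 ≡ 7 (mod 13); 7·2 ≡ 1, so inverse 2.
N/9 = 104; 104 ≡ 5 (mod 9); 5·2 ≡ 1, so inverse 2.
x ≡ 6·117·5 + 3·72·2 + 1·104·2 = 4150.
4150 mod 936 = 406.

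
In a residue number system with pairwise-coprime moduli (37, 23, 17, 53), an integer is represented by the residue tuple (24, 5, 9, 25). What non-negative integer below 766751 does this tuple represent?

587954

The moduli are pairwise coprime; N = 37·23·17·53 = 766751.
N/37 = 20723; 20723 ≡ 3 (mod 37); 3·25 ≡ 1, so inverse 25.
N/23 = 33337; 33337 ≡ 10 (mod 23); 10·7 ≡ 1, so inverse 7.
N/17 = 45103; 45103 ≡ 2 (mod 17); 2·9 ≡ 1, so inverse 9.
N/53 = 14467; 14467 ≡ 51 (mod 53); 51·26 ≡ 1, so inverse 26.
x ≡ 24·20723·25 + 5·33337·7 + 9·45103·9 + 25·14467·26 = 26657488.
26657488 mod 766751 = 587954.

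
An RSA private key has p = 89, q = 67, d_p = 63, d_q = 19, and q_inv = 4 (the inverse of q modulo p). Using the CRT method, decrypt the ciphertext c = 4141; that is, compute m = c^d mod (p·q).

2027

m₁ = c^(d_p) mod p: c ≡ 47 (mod 89), and 47^63 mod 89 = 69.
m₂ = c^(d_q) mod q: c ≡ 54 (mod 67), and 54^19 mod 67 = 17.
h = q_inv·(m₁ − m₂) mod p = 4·(69 − 17) mod 89 = 30.
m = m₂ + h·q = 17 + 30·67 = 2027.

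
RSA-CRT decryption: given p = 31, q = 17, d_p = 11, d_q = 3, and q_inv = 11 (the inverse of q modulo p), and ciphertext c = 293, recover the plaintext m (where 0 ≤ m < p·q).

m₁ = c^(d_p) mod p: c ≡ 14 (mod 31), and 14^11 mod 31 = 9.
m₂ = c^(d_q) mod q: c ≡ 4 (mod 17), and 4^3 mod 17 = 13.
h = q_inv·(m₁ − m₂) mod p = 11·(9 − 13) mod 31 = 18.
m = m₂ + h·q = 13 + 18·17 = 319.

319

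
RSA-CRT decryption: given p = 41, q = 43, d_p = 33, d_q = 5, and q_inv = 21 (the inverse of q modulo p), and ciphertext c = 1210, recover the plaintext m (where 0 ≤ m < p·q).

m₁ = c^(d_p) mod p: c ≡ 21 (mod 41), and 21^33 mod 41 = 5.
m₂ = c^(d_q) mod q: c ≡ 6 (mod 43), and 6^5 mod 43 = 36.
h = q_inv·(m₁ − m₂) mod p = 21·(5 − 36) mod 41 = 5.
m = m₂ + h·q = 36 + 5·43 = 251.

251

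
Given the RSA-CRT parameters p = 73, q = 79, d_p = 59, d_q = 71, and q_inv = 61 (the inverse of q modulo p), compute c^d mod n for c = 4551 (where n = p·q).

5644

m₁ = c^(d_p) mod p: c ≡ 25 (mod 73), and 25^59 mod 73 = 23.
m₂ = c^(d_q) mod q: c ≡ 48 (mod 79), and 48^71 mod 79 = 35.
h = q_inv·(m₁ − m₂) mod p = 61·(23 − 35) mod 73 = 71.
m = m₂ + h·q = 35 + 71·79 = 5644.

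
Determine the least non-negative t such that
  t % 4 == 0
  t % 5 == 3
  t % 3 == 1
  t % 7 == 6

The moduli are pairwise coprime; N = 4·5·3·7 = 420.
N/4 = 105; 105 ≡ 1 (mod 4), inverse 1.
N/5 = 84; 84 ≡ 4 (mod 5); 4·4 ≡ 1, so inverse 4.
N/3 = 140; 140 ≡ 2 (mod 3); 2·2 ≡ 1, so inverse 2.
N/7 = 60; 60 ≡ 4 (mod 7); 4·2 ≡ 1, so inverse 2.
t ≡ 0·105·1 + 3·84·4 + 1·140·2 + 6·60·2 = 2008.
2008 mod 420 = 328.

328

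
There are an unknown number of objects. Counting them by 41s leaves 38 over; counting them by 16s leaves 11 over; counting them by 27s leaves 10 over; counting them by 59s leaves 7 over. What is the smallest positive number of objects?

793675

From N ≡ 38 (mod 41) write N = 38 + 41t. Substituting into N ≡ 11 (mod 16) gives 41t ≡ 5 (mod 16), and since 9⁻¹ ≡ 9 (mod 16), t ≡ 13. Hence N ≡ 38 + 41·13 = 571 (mod 656).
From N ≡ 571 (mod 656) write N = 571 + 656t. Substituting into N ≡ 10 (mod 27) gives 656t ≡ 6 (mod 27), and since 8⁻¹ ≡ 17 (mod 27), t ≡ 21. Hence N ≡ 571 + 656·21 = 14347 (mod 17712).
From N ≡ 14347 (mod 17712) write N = 14347 + 17712t. Substituting into N ≡ 7 (mod 59) gives 17712t ≡ 56 (mod 59), and since 12⁻¹ ≡ 5 (mod 59), t ≡ 44. Hence N ≡ 14347 + 17712·44 = 793675 (mod 1045008).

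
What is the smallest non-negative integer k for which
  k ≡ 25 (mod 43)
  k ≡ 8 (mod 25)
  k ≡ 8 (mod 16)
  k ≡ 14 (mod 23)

291608

The moduli are pairwise coprime; N = 43·25·16·23 = 395600.
N/43 = 9200; 9200 ≡ 41 (mod 43); 41·21 ≡ 1, so inverse 21.
N/25 = 15824; 15824 ≡ 24 (mod 25); 24·24 ≡ 1, so inverse 24.
N/16 = 24725; 24725 ≡ 5 (mod 16); 5·13 ≡ 1, so inverse 13.
N/23 = 17200; 17200 ≡ 19 (mod 23); 19·17 ≡ 1, so inverse 17.
k ≡ 25·9200·21 + 8·15824·24 + 8·24725·13 + 14·17200·17 = 14533208.
14533208 mod 395600 = 291608.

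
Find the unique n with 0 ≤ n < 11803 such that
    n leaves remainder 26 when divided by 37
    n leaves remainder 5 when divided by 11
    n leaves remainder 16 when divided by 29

9905

From n ≡ 26 (mod 37) write n = 26 + 37t. Substituting into n ≡ 5 (mod 11) gives 37t ≡ 1 (mod 11), and since 4⁻¹ ≡ 3 (mod 11), t ≡ 3. Hence n ≡ 26 + 37·3 = 137 (mod 407).
From n ≡ 137 (mod 407) write n = 137 + 407t. Substituting into n ≡ 16 (mod 29) gives 407t ≡ 24 (mod 29), and since 1⁻¹ ≡ 1 (mod 29), t ≡ 24. Hence n ≡ 137 + 407·24 = 9905 (mod 11803).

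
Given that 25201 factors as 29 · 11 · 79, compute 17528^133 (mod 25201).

Mod 29: 17528 ≡ 12; by Fermat, exponent reduces to 133 mod 28 = 21; 12^21 ≡ 12 (mod 29).
Mod 11: 17528 ≡ 5; by Fermat, exponent reduces to 133 mod 10 = 3; 5^3 ≡ 4 (mod 11).
Mod 79: 17528 ≡ 69; by Fermat, exponent reduces to 133 mod 78 = 55; 69^55 ≡ 27 (mod 79).
Combine by CRT: x ≡ 12 (mod 29), x ≡ 4 (mod 11), x ≡ 27 (mod 79) ⇒ x ≡ 3898 (mod 25201).

3898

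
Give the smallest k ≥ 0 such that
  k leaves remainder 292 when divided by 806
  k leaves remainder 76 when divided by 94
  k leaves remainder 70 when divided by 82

603180

gcd(806, 94) = 2 and 2 | (76 − 292), so the pair is consistent; merging gives k ≡ 34950 (mod 37882), where 37882 = lcm(806, 94).
gcd(37882, 82) = 2 and 2 | (70 − 34950), so the pair is consistent; merging gives k ≡ 603180 (mod 1553162), where 1553162 = lcm(37882, 82).
The solution is unique modulo lcm(806, 94, 82) = 1553162.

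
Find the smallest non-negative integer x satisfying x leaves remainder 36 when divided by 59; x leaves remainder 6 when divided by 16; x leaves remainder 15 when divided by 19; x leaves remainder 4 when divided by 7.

From x ≡ 36 (mod 59) write x = 36 + 59t. Substituting into x ≡ 6 (mod 16) gives 59t ≡ 2 (mod 16), and since 11⁻¹ ≡ 3 (mod 16), t ≡ 6. Hence x ≡ 36 + 59·6 = 390 (mod 944).
From x ≡ 390 (mod 944) write x = 390 + 944t. Substituting into x ≡ 15 (mod 19) gives 944t ≡ 5 (mod 19), and since 13⁻¹ ≡ 3 (mod 19), t ≡ 15. Hence x ≡ 390 + 944·15 = 14550 (mod 17936).
From x ≡ 14550 (mod 17936) write x = 14550 + 17936t. Substituting into x ≡ 4 (mod 7) gives 17936t ≡ 0 (mod 7), and since 2⁻¹ ≡ 4 (mod 7), t ≡ 0. Hence x ≡ 14550 + 17936·0 = 14550 (mod 125552).

14550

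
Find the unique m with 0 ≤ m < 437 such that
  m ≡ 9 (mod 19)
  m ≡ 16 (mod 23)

Combine the congruences pairwise.
From m ≡ 9 (mod 19) write m = 9 + 19t. Substituting into m ≡ 16 (mod 23) gives 19t ≡ 7 (mod 23), and since 19⁻¹ ≡ 17 (mod 23), t ≡ 4. Hence m ≡ 9 + 19·4 = 85 (mod 437).

85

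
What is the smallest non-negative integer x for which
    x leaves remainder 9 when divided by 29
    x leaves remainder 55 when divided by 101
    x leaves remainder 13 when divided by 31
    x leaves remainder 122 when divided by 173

From x ≡ 9 (mod 29) write x = 9 + 29t. Substituting into x ≡ 55 (mod 101) gives 29t ≡ 46 (mod 101), and since 29⁻¹ ≡ 7 (mod 101), t ≡ 19. Hence x ≡ 9 + 29·19 = 560 (mod 2929).
From x ≡ 560 (mod 2929) write x = 560 + 2929t. Substituting into x ≡ 13 (mod 31) gives 2929t ≡ 11 (mod 31), and since 15⁻¹ ≡ 29 (mod 31), t ≡ 9. Hence x ≡ 560 + 2929·9 = 26921 (mod 90799).
From x ≡ 26921 (mod 90799) write x = 26921 + 90799t. Substituting into x ≡ 122 (mod 173) gives 90799t ≡ 16 (mod 173), and since 147⁻¹ ≡ 153 (mod 173), t ≡ 26. Hence x ≡ 26921 + 90799·26 = 2387695 (mod 15708227).

2387695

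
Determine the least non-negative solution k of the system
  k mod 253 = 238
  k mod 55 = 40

1250

gcd(253, 55) = 11 and 11 | (40 − 238), so the pair is consistent; merging gives k ≡ 1250 (mod 1265), where 1265 = lcm(253, 55).
The solution is unique modulo lcm(253, 55) = 1265.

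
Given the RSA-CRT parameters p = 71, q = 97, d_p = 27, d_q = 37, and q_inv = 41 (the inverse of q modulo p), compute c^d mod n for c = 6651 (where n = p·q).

m₁ = c^(d_p) mod p: c ≡ 48 (mod 71), and 48^27 mod 71 = 37.
m₂ = c^(d_q) mod q: c ≡ 55 (mod 97), and 55^37 mod 97 = 69.
h = q_inv·(m₁ − m₂) mod p = 41·(37 − 69) mod 71 = 37.
m = m₂ + h·q = 69 + 37·97 = 3658.

3658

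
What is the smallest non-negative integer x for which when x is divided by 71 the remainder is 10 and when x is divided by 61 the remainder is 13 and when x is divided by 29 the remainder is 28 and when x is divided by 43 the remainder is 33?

258592

The moduli are pairwise coprime; N = 71·61·29·43 = 5400757.
N/71 = 76067; 76067 ≡ 26 (mod 71); 26·41 ≡ 1, so inverse 41.
N/61 = 88537; 88537 ≡ 26 (mod 61); 26·54 ≡ 1, so inverse 54.
N/29 = 186233; 186233 ≡ 24 (mod 29); 24·23 ≡ 1, so inverse 23.
N/43 = 125599; 125599 ≡ 39 (mod 43); 39·32 ≡ 1, so inverse 32.
x ≡ 10·76067·41 + 13·88537·54 + 28·186233·23 + 33·125599·32 = 345907040.
345907040 mod 5400757 = 258592.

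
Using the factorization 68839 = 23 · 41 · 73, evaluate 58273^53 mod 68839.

29369

Mod 23: 58273 ≡ 14; by Fermat, exponent reduces to 53 mod 22 = 9; 14^9 ≡ 21 (mod 23).
Mod 41: 58273 ≡ 12; by Fermat, exponent reduces to 53 mod 40 = 13; 12^13 ≡ 13 (mod 41).
Mod 73: 58273 ≡ 19; 19^53 ≡ 23 (mod 73).
Combine by CRT: x ≡ 21 (mod 23), x ≡ 13 (mod 41), x ≡ 23 (mod 73) ⇒ x ≡ 29369 (mod 68839).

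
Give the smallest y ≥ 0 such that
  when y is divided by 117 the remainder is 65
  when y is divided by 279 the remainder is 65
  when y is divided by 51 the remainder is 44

18200

Combine the congruences pairwise.
gcd(117, 279) = 9 and 9 | (65 − 65), so the pair is consistent; merging gives y ≡ 65 (mod 3627), where 3627 = lcm(117, 279).
gcd(3627, 51) = 3 and 3 | (44 − 65), so the pair is consistent; merging gives y ≡ 18200 (mod 61659), where 61659 = lcm(3627, 51).
The solution is unique modulo lcm(117, 279, 51) = 61659.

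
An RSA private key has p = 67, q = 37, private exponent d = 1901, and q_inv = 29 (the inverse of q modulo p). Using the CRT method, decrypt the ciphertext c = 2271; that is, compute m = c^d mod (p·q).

d_p = d mod (p−1) = 1901 mod 66 = 53; d_q = d mod (q−1) = 29.
m₁ = c^(d_p) mod p: c ≡ 60 (mod 67), and 60^53 mod 67 = 17.
m₂ = c^(d_q) mod q: c ≡ 14 (mod 37), and 14^29 mod 37 = 29.
h = q_inv·(m₁ − m₂) mod p = 29·(17 − 29) mod 67 = 54.
m = m₂ + h·q = 29 + 54·37 = 2027.

2027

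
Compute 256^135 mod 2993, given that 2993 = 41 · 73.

1

Mod 41: 256 ≡ 10; by Fermat, exponent reduces to 135 mod 40 = 15; 10^15 ≡ 1 (mod 41).
Mod 73: 256 ≡ 37; by Fermat, exponent reduces to 135 mod 72 = 63; 37^63 ≡ 1 (mod 73).
Combine by CRT: x ≡ 1 (mod 41), x ≡ 1 (mod 73) ⇒ x ≡ 1 (mod 2993).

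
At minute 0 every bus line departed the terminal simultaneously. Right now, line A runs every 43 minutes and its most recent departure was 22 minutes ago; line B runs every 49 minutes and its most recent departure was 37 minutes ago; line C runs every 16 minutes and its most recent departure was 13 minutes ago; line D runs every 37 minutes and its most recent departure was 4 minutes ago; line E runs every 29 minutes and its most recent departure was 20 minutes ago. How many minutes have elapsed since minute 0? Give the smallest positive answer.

The moduli are pairwise coprime; N = 43·49·16·37·29 = 36172976.
N/43 = 841232; 841232 ≡ 23 (mod 43); 23·15 ≡ 1, so inverse 15.
N/49 = 738224; 738224 ≡ 39 (mod 49); 39·44 ≡ 1, so inverse 44.
N/16 = 2260811; 2260811 ≡ 11 (mod 16); 11·3 ≡ 1, so inverse 3.
N/37 = 977648; 977648 ≡ 34 (mod 37); 34·12 ≡ 1, so inverse 12.
N/29 = 1247344; 1247344 ≡ 25 (mod 29); 25·7 ≡ 1, so inverse 7.
t ≡ 22·841232·15 + 37·738224·44 + 13·2260811·3 + 4·977648·12 + 20·1247344·7 = 1789162125.
1789162125 mod 36172976 = 16686301.

16686301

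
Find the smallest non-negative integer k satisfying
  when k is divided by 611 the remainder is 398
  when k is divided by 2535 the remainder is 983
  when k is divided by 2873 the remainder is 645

1210178

gcd(611, 2535) = 13 and 13 | (983 − 398), so the pair is consistent; merging gives k ≡ 18728 (mod 119145), where 119145 = lcm(611, 2535).
gcd(119145, 2873) = 169 and 169 | (645 − 18728), so the pair is consistent; merging gives k ≡ 1210178 (mod 2025465), where 2025465 = lcm(119145, 2873).
The solution is unique modulo lcm(611, 2535, 2873) = 2025465.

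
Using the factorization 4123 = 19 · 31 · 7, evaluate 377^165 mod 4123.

Mod 19: 377 ≡ 16; by Fermat, exponent reduces to 165 mod 18 = 3; 16^3 ≡ 11 (mod 19).
Mod 31: 377 ≡ 5; by Fermat, exponent reduces to 165 mod 30 = 15; 5^15 ≡ 1 (mod 31).
Mod 7: 377 ≡ 6; by Fermat, exponent reduces to 165 mod 6 = 3; 6^3 ≡ 6 (mod 7).
Combine by CRT: x ≡ 11 (mod 19), x ≡ 1 (mod 31), x ≡ 6 (mod 7) ⇒ x ≡ 125 (mod 4123).

125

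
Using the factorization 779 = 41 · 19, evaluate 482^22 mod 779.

387

Mod 41: 482 ≡ 31; 31^22 ≡ 18 (mod 41).
Mod 19: 482 ≡ 7; by Fermat, exponent reduces to 22 mod 18 = 4; 7^4 ≡ 7 (mod 19).
Combine by CRT: x ≡ 18 (mod 41), x ≡ 7 (mod 19) ⇒ x ≡ 387 (mod 779).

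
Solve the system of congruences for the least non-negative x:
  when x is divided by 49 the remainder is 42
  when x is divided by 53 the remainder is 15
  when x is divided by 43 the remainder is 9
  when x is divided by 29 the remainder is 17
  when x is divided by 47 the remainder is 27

From x ≡ 42 (mod 49) write x = 42 + 49t. Substituting into x ≡ 15 (mod 53) gives 49t ≡ 26 (mod 53), and since 49⁻¹ ≡ 13 (mod 53), t ≡ 20. Hence x ≡ 42 + 49·20 = 1022 (mod 2597).
From x ≡ 1022 (mod 2597) write x = 1022 + 2597t. Substituting into x ≡ 9 (mod 43) gives 2597t ≡ 19 (mod 43), and since 17⁻¹ ≡ 38 (mod 43), t ≡ 34. Hence x ≡ 1022 + 2597·34 = 89320 (mod 111671).
From x ≡ 89320 (mod 111671) write x = 89320 + 111671t. Substituting into x ≡ 17 (mod 29) gives 111671t ≡ 17 (mod 29), and since 21⁻¹ ≡ 18 (mod 29), t ≡ 16. Hence x ≡ 89320 + 111671·16 = 1876056 (mod 3238459).
From x ≡ 1876056 (mod 3238459) write x = 1876056 + 3238459t. Substituting into x ≡ 27 (mod 47) gives 3238459t ≡ 23 (mod 47), and since 18⁻¹ ≡ 34 (mod 47), t ≡ 30. Hence x ≡ 1876056 + 3238459·30 = 99029826 (mod 152207573).

99029826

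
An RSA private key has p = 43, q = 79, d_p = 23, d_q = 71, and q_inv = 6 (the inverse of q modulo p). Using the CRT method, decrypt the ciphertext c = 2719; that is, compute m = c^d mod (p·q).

m₁ = c^(d_p) mod p: c ≡ 10 (mod 43), and 10^23 mod 43 = 14.
m₂ = c^(d_q) mod q: c ≡ 33 (mod 79), and 33^71 mod 79 = 15.
h = q_inv·(m₁ − m₂) mod p = 6·(14 − 15) mod 43 = 37.
m = m₂ + h·q = 15 + 37·79 = 2938.

2938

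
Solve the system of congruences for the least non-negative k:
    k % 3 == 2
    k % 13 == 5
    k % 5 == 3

83

The moduli are pairwise coprime; N = 3·13·5 = 195.
N/3 = 65; 65 ≡ 2 (mod 3); 2·2 ≡ 1, so inverse 2.
N/13 = 15; 15 ≡ 2 (mod 13); 2·7 ≡ 1, so inverse 7.
N/5 = 39; 39 ≡ 4 (mod 5); 4·4 ≡ 1, so inverse 4.
k ≡ 2·65·2 + 5·15·7 + 3·39·4 = 1253.
1253 mod 195 = 83.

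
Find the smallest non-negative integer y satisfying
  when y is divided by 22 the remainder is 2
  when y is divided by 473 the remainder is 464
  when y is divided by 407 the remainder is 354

gcd(22, 473) = 11 and 11 | (464 − 2), so the pair is consistent; merging gives y ≡ 464 (mod 946), where 946 = lcm(22, 473).
gcd(946, 407) = 11 and 11 | (354 − 464), so the pair is consistent; merging gives y ≡ 28844 (mod 35002), where 35002 = lcm(946, 407).
The solution is unique modulo lcm(22, 473, 407) = 35002.

28844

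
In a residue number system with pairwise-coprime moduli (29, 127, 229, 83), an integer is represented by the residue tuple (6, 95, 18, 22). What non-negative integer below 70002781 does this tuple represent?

61191108

The moduli are pairwise coprime; N = 29·127·229·83 = 70002781.
N/29 = 2413889; 2413889 ≡ 16 (mod 29); 16·20 ≡ 1, so inverse 20.
N/127 = 551203; 551203 ≡ 23 (mod 127); 23·116 ≡ 1, so inverse 116.
N/229 = 305689; 305689 ≡ 203 (mod 229); 203·44 ≡ 1, so inverse 44.
N/83 = 843407; 843407 ≡ 44 (mod 83); 44·17 ≡ 1, so inverse 17.
x ≡ 6·2413889·20 + 95·551203·116 + 18·305689·44 + 22·843407·17 = 6921463646.
6921463646 mod 70002781 = 61191108.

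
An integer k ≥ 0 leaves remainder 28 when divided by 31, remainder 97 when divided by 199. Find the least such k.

1888

From k ≡ 28 (mod 31) write k = 28 + 31t. Substituting into k ≡ 97 (mod 199) gives 31t ≡ 69 (mod 199), and since 31⁻¹ ≡ 122 (mod 199), t ≡ 60. Hence k ≡ 28 + 31·60 = 1888 (mod 6169).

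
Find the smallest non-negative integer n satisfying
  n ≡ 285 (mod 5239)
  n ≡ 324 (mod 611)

Combine the congruences pairwise.
gcd(5239, 611) = 13 and 13 | (324 − 285), so the pair is consistent; merging gives n ≡ 110304 (mod 246233), where 246233 = lcm(5239, 611).
The solution is unique modulo lcm(5239, 611) = 246233.

110304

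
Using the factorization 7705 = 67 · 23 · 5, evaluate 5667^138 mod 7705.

509

Mod 67: 5667 ≡ 39; by Fermat, exponent reduces to 138 mod 66 = 6; 39^6 ≡ 40 (mod 67).
Mod 23: 5667 ≡ 9; by Fermat, exponent reduces to 138 mod 22 = 6; 9^6 ≡ 3 (mod 23).
Mod 5: 5667 ≡ 2; by Fermat, exponent reduces to 138 mod 4 = 2; 2^2 ≡ 4 (mod 5).
Combine by CRT: x ≡ 40 (mod 67), x ≡ 3 (mod 23), x ≡ 4 (mod 5) ⇒ x ≡ 509 (mod 7705).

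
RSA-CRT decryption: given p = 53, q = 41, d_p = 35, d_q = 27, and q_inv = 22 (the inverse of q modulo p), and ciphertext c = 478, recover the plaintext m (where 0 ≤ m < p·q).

m₁ = c^(d_p) mod p: c ≡ 1 (mod 53), and 1^35 mod 53 = 1.
m₂ = c^(d_q) mod q: c ≡ 27 (mod 41), and 27^27 mod 41 = 3.
h = q_inv·(m₁ − m₂) mod p = 22·(1 − 3) mod 53 = 9.
m = m₂ + h·q = 3 + 9·41 = 372.

372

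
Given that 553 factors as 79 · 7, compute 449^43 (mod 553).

267

Mod 79: 449 ≡ 54; 54^43 ≡ 30 (mod 79).
Mod 7: 449 ≡ 1; by Fermat, exponent reduces to 43 mod 6 = 1; 1^1 ≡ 1 (mod 7).
Combine by CRT: x ≡ 30 (mod 79), x ≡ 1 (mod 7) ⇒ x ≡ 267 (mod 553).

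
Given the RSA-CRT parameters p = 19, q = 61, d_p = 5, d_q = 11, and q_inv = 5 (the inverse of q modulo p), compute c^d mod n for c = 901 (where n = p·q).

m₁ = c^(d_p) mod p: c ≡ 8 (mod 19), and 8^5 mod 19 = 12.
m₂ = c^(d_q) mod q: c ≡ 47 (mod 61), and 47^11 mod 61 = 13.
h = q_inv·(m₁ − m₂) mod p = 5·(12 − 13) mod 19 = 14.
m = m₂ + h·q = 13 + 14·61 = 867.

867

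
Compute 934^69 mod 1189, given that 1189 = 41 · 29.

Mod 41: 934 ≡ 32; by Fermat, exponent reduces to 69 mod 40 = 29; 32^29 ≡ 32 (mod 41).
Mod 29: 934 ≡ 6; by Fermat, exponent reduces to 69 mod 28 = 13; 6^13 ≡ 5 (mod 29).
Combine by CRT: x ≡ 32 (mod 41), x ≡ 5 (mod 29) ⇒ x ≡ 237 (mod 1189).

237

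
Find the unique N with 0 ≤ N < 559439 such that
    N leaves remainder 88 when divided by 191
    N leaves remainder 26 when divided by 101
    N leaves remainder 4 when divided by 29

101127

The moduli are pairwise coprime; M = 191·101·29 = 559439.
M/191 = 2929; 2929 ≡ 64 (mod 191); 64·3 ≡ 1, so inverse 3.
M/101 = 5539; 5539 ≡ 85 (mod 101); 85·82 ≡ 1, so inverse 82.
M/29 = 19291; 19291 ≡ 6 (mod 29); 6·5 ≡ 1, so inverse 5.
N ≡ 88·2929·3 + 26·5539·82 + 4·19291·5 = 12968224.
12968224 mod 559439 = 101127.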